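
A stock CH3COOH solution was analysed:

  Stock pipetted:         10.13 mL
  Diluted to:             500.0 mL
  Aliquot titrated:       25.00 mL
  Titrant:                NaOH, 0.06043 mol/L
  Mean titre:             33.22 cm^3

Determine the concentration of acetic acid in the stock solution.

3.963 mol/L

CH3COOH + NaOH → CH3COONa + H2O
n(NaOH) = 0.03322 × 0.06043 = 2.007 × 10^-3 mol
n(CH3COOH) in the aliquot = 2.007 × 10^-3 mol (1:1 ratio)
[CH3COOH]_dilute = 2.007 × 10^-3 / 0.02500 = 0.08030 mol/L
Dilution factor = 500.0 / 10.13 = 49.36
[CH3COOH]_stock = 0.08030 × 49.36 = 3.963 mol/L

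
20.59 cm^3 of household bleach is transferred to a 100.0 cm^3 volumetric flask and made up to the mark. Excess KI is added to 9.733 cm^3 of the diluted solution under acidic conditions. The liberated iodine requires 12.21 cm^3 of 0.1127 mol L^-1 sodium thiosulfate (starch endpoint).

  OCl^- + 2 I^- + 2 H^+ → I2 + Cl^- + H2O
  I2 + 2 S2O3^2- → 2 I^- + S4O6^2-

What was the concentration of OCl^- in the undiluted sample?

n(S2O3^2-) = 0.01221 × 0.1127 = 1.376 × 10^-3 mol
n(I2) = n(S2O3^2-)/2 = 6.880 × 10^-4 mol
n(OCl^-) in the aliquot = 6.880 × 10^-4 mol (1:1 ratio)
[OCl^-]_dilute = 6.880 × 10^-4 / 0.009733 = 0.07069 mol/L
[OCl^-]_original = 0.07069 × 100.0/20.59 = 0.3433 mol/L

0.3433 mol/L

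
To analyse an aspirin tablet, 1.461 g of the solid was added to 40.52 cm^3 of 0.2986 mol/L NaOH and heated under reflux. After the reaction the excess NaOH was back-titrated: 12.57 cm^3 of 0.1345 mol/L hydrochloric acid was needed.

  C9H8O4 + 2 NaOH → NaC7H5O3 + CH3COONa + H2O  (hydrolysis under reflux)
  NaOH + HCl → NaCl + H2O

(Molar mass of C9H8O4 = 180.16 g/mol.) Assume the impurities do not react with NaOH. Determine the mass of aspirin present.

n(NaOH) added = 0.04052 × 0.2986 = 0.01210 mol
n(HCl) used in back-titration = 0.01257 × 0.1345 = 1.691 × 10^-3 mol
n(NaOH) left over = 1.691 × 10^-3 mol (1:1 ratio)
n(NaOH) consumed by analyte = 0.01210 − 1.691 × 10^-3 = 0.01041 mol
From the 1:2 ratio, n(C9H8O4) = 1/2 × 0.01041 = 5.204 × 10^-3 mol
mass of C9H8O4 = 5.204 × 10^-3 × 180.16 = 0.9376 g

0.9376 g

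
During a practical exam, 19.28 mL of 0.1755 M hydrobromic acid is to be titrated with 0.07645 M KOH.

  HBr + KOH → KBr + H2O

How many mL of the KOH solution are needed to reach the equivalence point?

n(HBr) = 0.01928 L × 0.1755 mol/L = 3.384 × 10^-3 mol
n(KOH) = 3.384 × 10^-3 mol (1:1 stoichiometry)
V(KOH) = 3.384 × 10^-3 mol / 0.07645 mol/L = 0.04426 L = 44.26 mL

44.26 mL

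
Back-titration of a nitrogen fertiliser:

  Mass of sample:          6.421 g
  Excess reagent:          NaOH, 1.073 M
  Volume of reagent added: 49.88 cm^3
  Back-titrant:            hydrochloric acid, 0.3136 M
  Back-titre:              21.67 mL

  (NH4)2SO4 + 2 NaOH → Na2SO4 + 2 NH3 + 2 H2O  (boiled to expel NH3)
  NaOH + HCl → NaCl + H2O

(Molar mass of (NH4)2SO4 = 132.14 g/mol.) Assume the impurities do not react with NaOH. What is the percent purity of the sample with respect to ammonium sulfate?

48.08 %

n(NaOH) added = 0.04988 × 1.073 = 0.05352 mol
n(HCl) used in back-titration = 0.02167 × 0.3136 = 6.796 × 10^-3 mol
n(NaOH) left over = 6.796 × 10^-3 mol (1:1 ratio)
n(NaOH) consumed by analyte = 0.05352 − 6.796 × 10^-3 = 0.04673 mol
From the 1:2 ratio, n((NH4)2SO4) = 1/2 × 0.04673 = 0.02336 mol
mass of (NH4)2SO4 = 0.02336 × 132.14 = 3.087 g
% (NH4)2SO4 = 3.087 / 6.421 × 100 = 48.08 %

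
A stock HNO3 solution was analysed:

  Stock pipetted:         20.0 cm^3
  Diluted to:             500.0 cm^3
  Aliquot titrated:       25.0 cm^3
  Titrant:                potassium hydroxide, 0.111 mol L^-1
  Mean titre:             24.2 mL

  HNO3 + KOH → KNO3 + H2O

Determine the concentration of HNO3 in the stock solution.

2.69 mol/L

n(KOH) = 0.0242 × 0.111 = 2.69 × 10^-3 mol
n(HNO3) in the aliquot = 2.69 × 10^-3 mol (1:1 ratio)
[HNO3]_dilute = 2.69 × 10^-3 / 0.0250 = 0.107 mol/L
Dilution factor = 500.0 / 20.0 = 25.00
[HNO3]_stock = 0.107 × 25.00 = 2.69 mol/L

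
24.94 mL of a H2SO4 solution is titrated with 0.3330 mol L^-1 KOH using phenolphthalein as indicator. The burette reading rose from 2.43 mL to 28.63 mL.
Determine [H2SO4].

0.1749 mol/L

H2SO4 + 2 KOH → K2SO4 + 2 H2O
n(KOH) = 0.02620 L × 0.3330 mol/L = 8.725 × 10^-3 mol
From the 1:2 mole ratio, n(H2SO4) = 1/2 × 8.725 × 10^-3 = 4.362 × 10^-3 mol
[H2SO4] = 4.362 × 10^-3 mol / 0.02494 L = 0.1749 mol/L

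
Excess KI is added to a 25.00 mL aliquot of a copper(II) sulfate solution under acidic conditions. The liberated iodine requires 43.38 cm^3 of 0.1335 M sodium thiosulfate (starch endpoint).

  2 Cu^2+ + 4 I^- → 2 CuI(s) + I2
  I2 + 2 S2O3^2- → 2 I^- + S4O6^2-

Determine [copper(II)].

0.2316 M

n(S2O3^2-) = 0.04338 × 0.1335 = 5.791 × 10^-3 mol
n(I2) = n(S2O3^2-)/2 = 2.896 × 10^-3 mol
From the 2:1 ratio, n(Cu2+) in the aliquot = 2/1 × 2.896 × 10^-3 = 5.791 × 10^-3 mol
[Cu2+] = 5.791 × 10^-3 / 0.02500 = 0.2316 mol/L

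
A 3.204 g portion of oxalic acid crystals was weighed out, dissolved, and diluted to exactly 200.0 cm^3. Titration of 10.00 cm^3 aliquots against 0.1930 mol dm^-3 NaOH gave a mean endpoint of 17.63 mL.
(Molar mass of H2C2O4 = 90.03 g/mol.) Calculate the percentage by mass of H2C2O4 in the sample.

H2C2O4 + 2 NaOH → Na2C2O4 + 2 H2O
n(NaOH) per titration = 0.01763 × 0.1930 = 3.403 × 10^-3 mol
From the 1:2 ratio, n(H2C2O4) in each aliquot = 1/2 × 3.403 × 10^-3 = 1.701 × 10^-3 mol
n(H2C2O4) in the whole flask = 1.701 × 10^-3 × 200.0/10.00 = 0.03403 mol
mass of H2C2O4 = 0.03403 × 90.03 = 3.063 g
% H2C2O4 = 3.063 / 3.204 × 100 = 95.61 %

95.61 %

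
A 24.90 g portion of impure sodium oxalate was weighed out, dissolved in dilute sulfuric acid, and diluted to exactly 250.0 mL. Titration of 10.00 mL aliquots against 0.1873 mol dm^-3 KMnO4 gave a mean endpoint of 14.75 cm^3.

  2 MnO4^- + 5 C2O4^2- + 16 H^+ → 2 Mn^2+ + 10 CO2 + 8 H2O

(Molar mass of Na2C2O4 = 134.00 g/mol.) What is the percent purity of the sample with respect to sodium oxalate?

92.92 %

n(KMnO4) per titration = 0.01475 × 0.1873 = 2.763 × 10^-3 mol
From the 5:2 ratio, n(Na2C2O4) in each aliquot = 5/2 × 2.763 × 10^-3 = 6.907 × 10^-3 mol
n(Na2C2O4) in the whole flask = 6.907 × 10^-3 × 250.0/10.00 = 0.1727 mol
mass of Na2C2O4 = 0.1727 × 134.00 = 23.14 g
% Na2C2O4 = 23.14 / 24.90 × 100 = 92.92 %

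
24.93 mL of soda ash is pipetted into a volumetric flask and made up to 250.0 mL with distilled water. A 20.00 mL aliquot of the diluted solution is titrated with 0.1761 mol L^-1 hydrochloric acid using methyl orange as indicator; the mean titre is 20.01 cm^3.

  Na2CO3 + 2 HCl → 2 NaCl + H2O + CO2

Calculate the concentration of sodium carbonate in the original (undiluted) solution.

0.8834 mol/L

n(HCl) = 0.02001 × 0.1761 = 3.524 × 10^-3 mol
From the 1:2 ratio, n(Na2CO3) in the aliquot = 1/2 × 3.524 × 10^-3 = 1.762 × 10^-3 mol
[Na2CO3]_dilute = 1.762 × 10^-3 / 0.02000 = 0.08809 mol/L
Dilution factor = 250.0 / 24.93 = 10.03
[Na2CO3]_stock = 0.08809 × 10.03 = 0.8834 mol/L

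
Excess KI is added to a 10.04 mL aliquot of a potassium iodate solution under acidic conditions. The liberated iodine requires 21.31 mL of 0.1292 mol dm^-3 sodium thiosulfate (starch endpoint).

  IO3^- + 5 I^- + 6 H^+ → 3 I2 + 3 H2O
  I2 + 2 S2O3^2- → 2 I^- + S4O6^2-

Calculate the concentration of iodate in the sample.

0.04570 mol/L

n(S2O3^2-) = 0.02131 × 0.1292 = 2.753 × 10^-3 mol
n(I2) = n(S2O3^2-)/2 = 1.377 × 10^-3 mol
From the 1:3 ratio, n(IO3^-) in the aliquot = 1/3 × 1.377 × 10^-3 = 4.589 × 10^-4 mol
[IO3^-] = 4.589 × 10^-4 / 0.01004 = 0.04570 mol/L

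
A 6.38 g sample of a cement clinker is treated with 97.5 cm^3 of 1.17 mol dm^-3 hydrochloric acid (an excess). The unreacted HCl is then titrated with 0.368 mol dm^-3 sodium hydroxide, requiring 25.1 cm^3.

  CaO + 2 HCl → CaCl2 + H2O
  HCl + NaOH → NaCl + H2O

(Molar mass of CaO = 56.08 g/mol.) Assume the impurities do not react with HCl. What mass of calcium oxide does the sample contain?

n(HCl) added = 0.0975 × 1.17 = 0.114 mol
n(NaOH) used in back-titration = 0.0251 × 0.368 = 9.24 × 10^-3 mol
n(HCl) left over = 9.24 × 10^-3 mol (1:1 ratio)
n(HCl) consumed by analyte = 0.114 − 9.24 × 10^-3 = 0.105 mol
From the 1:2 ratio, n(CaO) = 1/2 × 0.105 = 0.0524 mol
mass of CaO = 0.0524 × 56.08 = 2.94 g

2.94 g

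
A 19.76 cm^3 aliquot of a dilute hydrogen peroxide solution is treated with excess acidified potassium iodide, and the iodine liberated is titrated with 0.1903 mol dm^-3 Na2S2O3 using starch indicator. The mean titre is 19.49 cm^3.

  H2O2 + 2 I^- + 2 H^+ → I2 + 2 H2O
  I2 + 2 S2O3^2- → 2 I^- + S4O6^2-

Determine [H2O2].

0.09385 mol/L

n(S2O3^2-) = 0.01949 × 0.1903 = 3.709 × 10^-3 mol
n(I2) = n(S2O3^2-)/2 = 1.854 × 10^-3 mol
n(H2O2) in the aliquot = 1.854 × 10^-3 mol (1:1 ratio)
[H2O2] = 1.854 × 10^-3 / 0.01976 = 0.09385 mol/L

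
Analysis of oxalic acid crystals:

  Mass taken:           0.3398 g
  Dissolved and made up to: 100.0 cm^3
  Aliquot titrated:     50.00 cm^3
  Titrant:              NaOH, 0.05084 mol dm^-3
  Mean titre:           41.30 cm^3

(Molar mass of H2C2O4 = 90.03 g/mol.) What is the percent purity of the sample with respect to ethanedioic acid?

H2C2O4 + 2 NaOH → Na2C2O4 + 2 H2O
n(NaOH) per titration = 0.04130 × 0.05084 = 2.100 × 10^-3 mol
From the 1:2 ratio, n(H2C2O4) in each aliquot = 1/2 × 2.100 × 10^-3 = 1.050 × 10^-3 mol
n(H2C2O4) in the whole flask = 1.050 × 10^-3 × 100.0/50.00 = 2.100 × 10^-3 mol
mass of H2C2O4 = 2.100 × 10^-3 × 90.03 = 0.1890 g
% H2C2O4 = 0.1890 / 0.3398 × 100 = 55.63 %

55.63 %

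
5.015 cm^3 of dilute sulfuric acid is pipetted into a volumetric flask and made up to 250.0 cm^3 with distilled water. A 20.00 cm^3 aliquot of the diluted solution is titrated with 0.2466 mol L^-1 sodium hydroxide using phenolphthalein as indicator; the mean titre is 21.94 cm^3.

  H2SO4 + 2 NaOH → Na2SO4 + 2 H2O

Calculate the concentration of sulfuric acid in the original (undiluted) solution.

n(NaOH) = 0.02194 × 0.2466 = 5.410 × 10^-3 mol
From the 1:2 ratio, n(H2SO4) in the aliquot = 1/2 × 5.410 × 10^-3 = 2.705 × 10^-3 mol
[H2SO4]_dilute = 2.705 × 10^-3 / 0.02000 = 0.1353 mol/L
Dilution factor = 250.0 / 5.015 = 49.85
[H2SO4]_stock = 0.1353 × 49.85 = 6.743 mol/L

6.743 mol/L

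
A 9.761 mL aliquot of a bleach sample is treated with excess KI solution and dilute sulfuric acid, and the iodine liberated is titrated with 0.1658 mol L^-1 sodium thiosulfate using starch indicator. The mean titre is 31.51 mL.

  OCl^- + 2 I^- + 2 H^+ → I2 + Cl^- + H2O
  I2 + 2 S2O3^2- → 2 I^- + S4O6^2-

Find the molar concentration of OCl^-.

n(S2O3^2-) = 0.03151 × 0.1658 = 5.224 × 10^-3 mol
n(I2) = n(S2O3^2-)/2 = 2.612 × 10^-3 mol
n(OCl^-) in the aliquot = 2.612 × 10^-3 mol (1:1 ratio)
[OCl^-] = 2.612 × 10^-3 / 0.009761 = 0.2676 mol/L

0.2676 mol/L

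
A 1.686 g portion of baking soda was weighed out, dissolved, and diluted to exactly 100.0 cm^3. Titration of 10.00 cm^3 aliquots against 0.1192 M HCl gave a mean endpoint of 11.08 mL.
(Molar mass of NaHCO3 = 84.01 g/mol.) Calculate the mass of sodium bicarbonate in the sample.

NaHCO3 + HCl → NaCl + H2O + CO2
n(HCl) per titration = 0.01108 × 0.1192 = 1.321 × 10^-3 mol
n(NaHCO3) in each aliquot = 1.321 × 10^-3 mol (1:1 ratio)
n(NaHCO3) in the whole flask = 1.321 × 10^-3 × 100.0/10.00 = 0.01321 mol
mass of NaHCO3 = 0.01321 × 84.01 = 1.110 g

1.110 g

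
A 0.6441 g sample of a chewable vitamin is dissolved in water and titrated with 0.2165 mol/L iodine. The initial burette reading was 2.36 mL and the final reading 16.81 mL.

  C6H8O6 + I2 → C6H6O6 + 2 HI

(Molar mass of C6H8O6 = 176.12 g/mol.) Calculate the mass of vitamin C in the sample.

0.5510 g

n(I2) = 0.01445 L × 0.2165 mol/L = 3.128 × 10^-3 mol
n(C6H8O6) = 3.128 × 10^-3 mol (1:1 ratio)
mass of C6H8O6 = 3.128 × 10^-3 × 176.12 g/mol = 0.5510 g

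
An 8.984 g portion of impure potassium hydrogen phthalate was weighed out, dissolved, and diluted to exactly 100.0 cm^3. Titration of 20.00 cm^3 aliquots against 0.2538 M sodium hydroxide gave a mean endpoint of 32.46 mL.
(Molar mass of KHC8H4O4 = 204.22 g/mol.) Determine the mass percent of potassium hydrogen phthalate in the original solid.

93.64 %

KHC8H4O4 + NaOH → KNaC8H4O4 + H2O
n(NaOH) per titration = 0.03246 × 0.2538 = 8.238 × 10^-3 mol
n(KHC8H4O4) in each aliquot = 8.238 × 10^-3 mol (1:1 ratio)
n(KHC8H4O4) in the whole flask = 8.238 × 10^-3 × 100.0/20.00 = 0.04119 mol
mass of KHC8H4O4 = 0.04119 × 204.22 = 8.412 g
% KHC8H4O4 = 8.412 / 8.984 × 100 = 93.64 %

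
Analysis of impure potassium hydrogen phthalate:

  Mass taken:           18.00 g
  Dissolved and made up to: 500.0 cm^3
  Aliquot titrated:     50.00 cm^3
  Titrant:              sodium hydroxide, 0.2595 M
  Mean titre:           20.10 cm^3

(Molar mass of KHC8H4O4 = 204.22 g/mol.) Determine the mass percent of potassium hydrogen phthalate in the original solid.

59.18 %

KHC8H4O4 + NaOH → KNaC8H4O4 + H2O
n(NaOH) per titration = 0.02010 × 0.2595 = 5.216 × 10^-3 mol
n(KHC8H4O4) in each aliquot = 5.216 × 10^-3 mol (1:1 ratio)
n(KHC8H4O4) in the whole flask = 5.216 × 10^-3 × 500.0/50.00 = 0.05216 mol
mass of KHC8H4O4 = 0.05216 × 204.22 = 10.65 g
% KHC8H4O4 = 10.65 / 18.00 × 100 = 59.18 %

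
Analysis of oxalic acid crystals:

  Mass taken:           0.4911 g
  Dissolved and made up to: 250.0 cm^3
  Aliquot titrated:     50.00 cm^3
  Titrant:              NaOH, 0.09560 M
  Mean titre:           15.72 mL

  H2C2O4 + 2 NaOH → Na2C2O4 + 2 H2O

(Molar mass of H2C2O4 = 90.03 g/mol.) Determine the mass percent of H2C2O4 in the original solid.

n(NaOH) per titration = 0.01572 × 0.09560 = 1.503 × 10^-3 mol
From the 1:2 ratio, n(H2C2O4) in each aliquot = 1/2 × 1.503 × 10^-3 = 7.514 × 10^-4 mol
n(H2C2O4) in the whole flask = 7.514 × 10^-4 × 250.0/50.00 = 3.757 × 10^-3 mol
mass of H2C2O4 = 3.757 × 10^-3 × 90.03 = 0.3382 g
% H2C2O4 = 0.3382 / 0.4911 × 100 = 68.88 %

68.88 %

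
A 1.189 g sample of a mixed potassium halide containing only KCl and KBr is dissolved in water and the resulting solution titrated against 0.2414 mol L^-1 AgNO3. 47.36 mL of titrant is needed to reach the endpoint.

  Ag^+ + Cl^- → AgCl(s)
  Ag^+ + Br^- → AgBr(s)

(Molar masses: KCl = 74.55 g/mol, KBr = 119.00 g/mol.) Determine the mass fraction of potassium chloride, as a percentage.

n(AgNO3) = 0.04736 × 0.2414 = 0.01143 mol
Let x = n(KCl), y = n(KBr).
Titrant: 1x + 1y = 0.01143;  mass: 74.55x + 119.00y = 1.189
Solving, x = 3.858 × 10^-3 mol, y = 7.575 × 10^-3 mol
mass of KCl = 3.858 × 10^-3 × 74.55 = 0.2876 g
% KCl = 0.2876 / 1.189 × 100 = 24.19 %

24.19 %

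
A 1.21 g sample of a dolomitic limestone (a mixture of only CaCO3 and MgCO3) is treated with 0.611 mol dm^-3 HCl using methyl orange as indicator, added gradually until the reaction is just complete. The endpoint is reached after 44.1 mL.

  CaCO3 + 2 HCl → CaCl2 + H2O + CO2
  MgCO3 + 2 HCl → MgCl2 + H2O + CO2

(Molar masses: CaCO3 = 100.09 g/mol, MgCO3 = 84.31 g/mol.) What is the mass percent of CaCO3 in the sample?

38.9 %

n(HCl) = 0.0441 × 0.611 = 0.0269 mol
Let x = n(CaCO3), y = n(MgCO3).
Titrant: 2x + 2y = 0.0269;  mass: 100.09x + 84.31y = 1.21
Solving, x = 4.70 × 10^-3 mol, y = 8.77 × 10^-3 mol
mass of CaCO3 = 4.70 × 10^-3 × 100.09 = 0.470 g
% CaCO3 = 0.470 / 1.21 × 100 = 38.9 %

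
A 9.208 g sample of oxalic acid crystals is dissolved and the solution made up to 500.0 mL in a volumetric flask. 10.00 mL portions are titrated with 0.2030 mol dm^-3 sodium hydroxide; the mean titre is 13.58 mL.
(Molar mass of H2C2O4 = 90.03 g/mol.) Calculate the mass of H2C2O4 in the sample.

6.205 g

H2C2O4 + 2 NaOH → Na2C2O4 + 2 H2O
n(NaOH) per titration = 0.01358 × 0.2030 = 2.757 × 10^-3 mol
From the 1:2 ratio, n(H2C2O4) in each aliquot = 1/2 × 2.757 × 10^-3 = 1.378 × 10^-3 mol
n(H2C2O4) in the whole flask = 1.378 × 10^-3 × 500.0/10.00 = 0.06892 mol
mass of H2C2O4 = 0.06892 × 90.03 = 6.205 g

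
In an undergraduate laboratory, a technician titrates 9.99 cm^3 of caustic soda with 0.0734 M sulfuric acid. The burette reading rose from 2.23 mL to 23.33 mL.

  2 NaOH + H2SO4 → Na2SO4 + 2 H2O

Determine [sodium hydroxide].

n(H2SO4) = 0.0211 L × 0.0734 mol/L = 1.55 × 10^-3 mol
From the 2:1 mole ratio, n(NaOH) = 2/1 × 1.55 × 10^-3 = 3.10 × 10^-3 mol
[NaOH] = 3.10 × 10^-3 mol / 0.00999 L = 0.310 mol/L

0.310 M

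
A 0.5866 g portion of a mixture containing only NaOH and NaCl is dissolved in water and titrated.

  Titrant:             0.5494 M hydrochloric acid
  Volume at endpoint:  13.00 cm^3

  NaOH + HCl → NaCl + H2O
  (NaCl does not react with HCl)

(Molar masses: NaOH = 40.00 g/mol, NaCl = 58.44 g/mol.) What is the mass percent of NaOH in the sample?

48.70 %

n(HCl) = 0.01300 × 0.5494 = 7.142 × 10^-3 mol
Let x = n(NaOH), y = n(NaCl).
Titrant: 1x = 7.142 × 10^-3;  mass: 40.00x + 58.44y = 0.5866
Solving, x = 7.142 × 10^-3 mol, y = 5.149 × 10^-3 mol
mass of NaOH = 7.142 × 10^-3 × 40.00 = 0.2857 g
% NaOH = 0.2857 / 0.5866 × 100 = 48.70 %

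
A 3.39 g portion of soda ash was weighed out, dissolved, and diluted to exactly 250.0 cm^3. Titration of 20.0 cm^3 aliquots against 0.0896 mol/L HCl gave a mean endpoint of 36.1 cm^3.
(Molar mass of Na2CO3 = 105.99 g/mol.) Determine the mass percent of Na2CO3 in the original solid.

Na2CO3 + 2 HCl → 2 NaCl + H2O + CO2
n(HCl) per titration = 0.0361 × 0.0896 = 3.23 × 10^-3 mol
From the 1:2 ratio, n(Na2CO3) in each aliquot = 1/2 × 3.23 × 10^-3 = 1.62 × 10^-3 mol
n(Na2CO3) in the whole flask = 1.62 × 10^-3 × 250.0/20.0 = 0.0202 mol
mass of Na2CO3 = 0.0202 × 105.99 = 2.14 g
% Na2CO3 = 2.14 / 3.39 × 100 = 63.2 %

63.2 %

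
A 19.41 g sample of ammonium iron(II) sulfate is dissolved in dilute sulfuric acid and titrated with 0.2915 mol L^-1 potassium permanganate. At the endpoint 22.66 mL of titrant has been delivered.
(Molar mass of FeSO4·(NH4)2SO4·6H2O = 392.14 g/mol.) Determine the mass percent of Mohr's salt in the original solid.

66.72 %

MnO4^- + 5 Fe^2+ + 8 H^+ → Mn^2+ + 5 Fe^3+ + 4 H2O
n(KMnO4) = 0.02266 L × 0.2915 mol/L = 6.605 × 10^-3 mol
From the 5:1 ratio, n(FeSO4·(NH4)2SO4·6H2O) = 5/1 × 6.605 × 10^-3 = 0.03303 mol
mass of FeSO4·(NH4)2SO4·6H2O = 0.03303 × 392.14 g/mol = 12.95 g
% FeSO4·(NH4)2SO4·6H2O = 12.95 / 19.41 × 100 = 66.72 %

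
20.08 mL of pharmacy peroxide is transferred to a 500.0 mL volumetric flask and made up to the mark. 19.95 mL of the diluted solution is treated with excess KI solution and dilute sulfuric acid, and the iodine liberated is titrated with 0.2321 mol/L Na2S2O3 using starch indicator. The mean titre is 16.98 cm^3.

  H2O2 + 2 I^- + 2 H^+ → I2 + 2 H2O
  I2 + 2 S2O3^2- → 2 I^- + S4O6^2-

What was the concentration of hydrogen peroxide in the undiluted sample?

2.459 mol/L

n(S2O3^2-) = 0.01698 × 0.2321 = 3.941 × 10^-3 mol
n(I2) = n(S2O3^2-)/2 = 1.971 × 10^-3 mol
n(H2O2) in the aliquot = 1.971 × 10^-3 mol (1:1 ratio)
[H2O2]_dilute = 1.971 × 10^-3 / 0.01995 = 0.09877 mol/L
[H2O2]_original = 0.09877 × 500.0/20.08 = 2.459 mol/L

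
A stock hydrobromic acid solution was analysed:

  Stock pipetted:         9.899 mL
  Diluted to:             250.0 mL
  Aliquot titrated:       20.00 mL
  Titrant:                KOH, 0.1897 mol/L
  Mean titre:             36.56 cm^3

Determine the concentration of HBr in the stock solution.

8.758 mol/L

HBr + KOH → KBr + H2O
n(KOH) = 0.03656 × 0.1897 = 6.935 × 10^-3 mol
n(HBr) in the aliquot = 6.935 × 10^-3 mol (1:1 ratio)
[HBr]_dilute = 6.935 × 10^-3 / 0.02000 = 0.3468 mol/L
Dilution factor = 250.0 / 9.899 = 25.26
[HBr]_stock = 0.3468 × 25.26 = 8.758 mol/L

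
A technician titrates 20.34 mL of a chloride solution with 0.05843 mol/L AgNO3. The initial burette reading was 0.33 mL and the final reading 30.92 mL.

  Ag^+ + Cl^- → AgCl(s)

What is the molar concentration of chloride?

0.08787 mol/L

n(AgNO3) = 0.03059 L × 0.05843 mol/L = 1.787 × 10^-3 mol
n(Cl-) = 1.787 × 10^-3 mol (1:1 mole ratio)
[Cl-] = 1.787 × 10^-3 mol / 0.02034 L = 0.08787 mol/L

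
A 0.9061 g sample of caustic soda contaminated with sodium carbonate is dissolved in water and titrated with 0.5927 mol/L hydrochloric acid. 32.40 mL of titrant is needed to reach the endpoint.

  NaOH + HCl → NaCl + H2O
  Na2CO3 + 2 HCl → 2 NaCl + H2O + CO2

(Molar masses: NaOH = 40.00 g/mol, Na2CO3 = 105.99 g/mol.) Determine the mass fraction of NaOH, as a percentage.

n(HCl) = 0.03240 × 0.5927 = 0.01920 mol
Let x = n(NaOH), y = n(Na2CO3).
Titrant: 1x + 2y = 0.01920;  mass: 40.00x + 105.99y = 0.9061
Solving, x = 8.587 × 10^-3 mol, y = 5.308 × 10^-3 mol
mass of NaOH = 8.587 × 10^-3 × 40.00 = 0.3435 g
% NaOH = 0.3435 / 0.9061 × 100 = 37.91 %

37.91 %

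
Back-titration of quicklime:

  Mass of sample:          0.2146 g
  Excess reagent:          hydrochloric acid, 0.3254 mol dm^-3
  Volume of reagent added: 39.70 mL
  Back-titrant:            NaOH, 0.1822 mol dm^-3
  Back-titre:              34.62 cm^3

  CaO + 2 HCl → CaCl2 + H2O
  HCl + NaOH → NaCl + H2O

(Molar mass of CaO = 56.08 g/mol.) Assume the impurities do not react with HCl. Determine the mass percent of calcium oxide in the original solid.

n(HCl) added = 0.03970 × 0.3254 = 0.01292 mol
n(NaOH) used in back-titration = 0.03462 × 0.1822 = 6.308 × 10^-3 mol
n(HCl) left over = 6.308 × 10^-3 mol (1:1 ratio)
n(HCl) consumed by analyte = 0.01292 − 6.308 × 10^-3 = 6.611 × 10^-3 mol
From the 1:2 ratio, n(CaO) = 1/2 × 6.611 × 10^-3 = 3.305 × 10^-3 mol
mass of CaO = 3.305 × 10^-3 × 56.08 = 0.1854 g
% CaO = 0.1854 / 0.2146 × 100 = 86.38 %

86.38 %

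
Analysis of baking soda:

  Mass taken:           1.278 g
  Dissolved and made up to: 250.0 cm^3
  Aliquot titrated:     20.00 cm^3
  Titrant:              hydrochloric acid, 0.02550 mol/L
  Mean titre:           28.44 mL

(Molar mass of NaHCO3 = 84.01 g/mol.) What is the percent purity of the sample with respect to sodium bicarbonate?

59.59 %

NaHCO3 + HCl → NaCl + H2O + CO2
n(HCl) per titration = 0.02844 × 0.02550 = 7.252 × 10^-4 mol
n(NaHCO3) in each aliquot = 7.252 × 10^-4 mol (1:1 ratio)
n(NaHCO3) in the whole flask = 7.252 × 10^-4 × 250.0/20.00 = 9.065 × 10^-3 mol
mass of NaHCO3 = 9.065 × 10^-3 × 84.01 = 0.7616 g
% NaHCO3 = 0.7616 / 1.278 × 100 = 59.59 %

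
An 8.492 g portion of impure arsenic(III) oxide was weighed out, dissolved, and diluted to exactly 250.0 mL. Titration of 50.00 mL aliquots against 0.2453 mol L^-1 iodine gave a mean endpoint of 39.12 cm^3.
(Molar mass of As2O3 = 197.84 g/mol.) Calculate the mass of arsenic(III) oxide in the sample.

4.746 g

As2O3 + 2 I2 + 2 H2O → As2O5 + 4 HI
n(I2) per titration = 0.03912 × 0.2453 = 9.596 × 10^-3 mol
From the 1:2 ratio, n(As2O3) in each aliquot = 1/2 × 9.596 × 10^-3 = 4.798 × 10^-3 mol
n(As2O3) in the whole flask = 4.798 × 10^-3 × 250.0/50.00 = 0.02399 mol
mass of As2O3 = 0.02399 × 197.84 = 4.746 g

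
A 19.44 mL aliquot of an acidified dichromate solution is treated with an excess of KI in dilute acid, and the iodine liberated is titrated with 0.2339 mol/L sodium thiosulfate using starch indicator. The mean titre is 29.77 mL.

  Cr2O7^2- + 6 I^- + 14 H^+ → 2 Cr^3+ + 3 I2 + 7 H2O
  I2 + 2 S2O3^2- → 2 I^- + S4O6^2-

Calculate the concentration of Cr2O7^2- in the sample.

n(S2O3^2-) = 0.02977 × 0.2339 = 6.963 × 10^-3 mol
n(I2) = n(S2O3^2-)/2 = 3.482 × 10^-3 mol
From the 1:3 ratio, n(Cr2O7^2-) in the aliquot = 1/3 × 3.482 × 10^-3 = 1.161 × 10^-3 mol
[Cr2O7^2-] = 1.161 × 10^-3 / 0.01944 = 0.05970 mol/L

0.05970 mol/L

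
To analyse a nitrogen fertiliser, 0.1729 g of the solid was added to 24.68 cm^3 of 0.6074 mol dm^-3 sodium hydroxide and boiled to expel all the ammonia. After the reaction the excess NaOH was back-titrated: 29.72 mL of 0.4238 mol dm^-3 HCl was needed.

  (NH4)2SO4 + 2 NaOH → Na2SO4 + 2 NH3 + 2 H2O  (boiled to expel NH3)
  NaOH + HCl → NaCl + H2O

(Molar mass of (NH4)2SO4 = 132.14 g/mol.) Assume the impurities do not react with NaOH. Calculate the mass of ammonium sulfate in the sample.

n(NaOH) added = 0.02468 × 0.6074 = 0.01499 mol
n(HCl) used in back-titration = 0.02972 × 0.4238 = 0.01260 mol
n(NaOH) left over = 0.01260 mol (1:1 ratio)
n(NaOH) consumed by analyte = 0.01499 − 0.01260 = 2.395 × 10^-3 mol
From the 1:2 ratio, n((NH4)2SO4) = 1/2 × 2.395 × 10^-3 = 1.198 × 10^-3 mol
mass of (NH4)2SO4 = 1.198 × 10^-3 × 132.14 = 0.1583 g

0.1583 g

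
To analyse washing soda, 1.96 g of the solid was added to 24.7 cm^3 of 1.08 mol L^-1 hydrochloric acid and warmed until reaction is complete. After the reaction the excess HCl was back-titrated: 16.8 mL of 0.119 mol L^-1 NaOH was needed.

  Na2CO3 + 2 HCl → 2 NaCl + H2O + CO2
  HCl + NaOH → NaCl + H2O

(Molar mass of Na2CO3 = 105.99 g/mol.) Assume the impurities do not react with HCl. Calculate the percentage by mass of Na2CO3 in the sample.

66.7 %

n(HCl) added = 0.0247 × 1.08 = 0.0267 mol
n(NaOH) used in back-titration = 0.0168 × 0.119 = 2.00 × 10^-3 mol
n(HCl) left over = 2.00 × 10^-3 mol (1:1 ratio)
n(HCl) consumed by analyte = 0.0267 − 2.00 × 10^-3 = 0.0247 mol
From the 1:2 ratio, n(Na2CO3) = 1/2 × 0.0247 = 0.0123 mol
mass of Na2CO3 = 0.0123 × 105.99 = 1.31 g
% Na2CO3 = 1.31 / 1.96 × 100 = 66.7 %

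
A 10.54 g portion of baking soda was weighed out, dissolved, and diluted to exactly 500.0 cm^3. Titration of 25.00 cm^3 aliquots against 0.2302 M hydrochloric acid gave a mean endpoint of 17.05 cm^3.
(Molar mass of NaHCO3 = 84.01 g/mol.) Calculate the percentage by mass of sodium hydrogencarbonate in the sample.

NaHCO3 + HCl → NaCl + H2O + CO2
n(HCl) per titration = 0.01705 × 0.2302 = 3.925 × 10^-3 mol
n(NaHCO3) in each aliquot = 3.925 × 10^-3 mol (1:1 ratio)
n(NaHCO3) in the whole flask = 3.925 × 10^-3 × 500.0/25.00 = 0.07850 mol
mass of NaHCO3 = 0.07850 × 84.01 = 6.595 g
% NaHCO3 = 6.595 / 10.54 × 100 = 62.57 %

62.57 %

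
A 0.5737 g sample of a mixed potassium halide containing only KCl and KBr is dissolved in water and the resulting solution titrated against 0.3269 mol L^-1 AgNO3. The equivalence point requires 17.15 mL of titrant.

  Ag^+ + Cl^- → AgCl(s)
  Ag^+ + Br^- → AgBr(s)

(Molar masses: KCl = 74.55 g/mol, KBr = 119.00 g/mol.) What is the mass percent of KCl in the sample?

n(AgNO3) = 0.01715 × 0.3269 = 5.606 × 10^-3 mol
Let x = n(KCl), y = n(KBr).
Titrant: 1x + 1y = 5.606 × 10^-3;  mass: 74.55x + 119.00y = 0.5737
Solving, x = 2.102 × 10^-3 mol, y = 3.504 × 10^-3 mol
mass of KCl = 2.102 × 10^-3 × 74.55 = 0.1567 g
% KCl = 0.1567 / 0.5737 × 100 = 27.32 %

27.32 %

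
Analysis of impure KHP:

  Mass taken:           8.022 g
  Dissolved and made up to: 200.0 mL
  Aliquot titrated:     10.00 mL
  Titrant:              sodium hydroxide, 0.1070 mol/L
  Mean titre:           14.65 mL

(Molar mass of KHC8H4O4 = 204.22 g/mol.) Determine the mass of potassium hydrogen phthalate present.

KHC8H4O4 + NaOH → KNaC8H4O4 + H2O
n(NaOH) per titration = 0.01465 × 0.1070 = 1.568 × 10^-3 mol
n(KHC8H4O4) in each aliquot = 1.568 × 10^-3 mol (1:1 ratio)
n(KHC8H4O4) in the whole flask = 1.568 × 10^-3 × 200.0/10.00 = 0.03135 mol
mass of KHC8H4O4 = 0.03135 × 204.22 = 6.403 g

6.403 g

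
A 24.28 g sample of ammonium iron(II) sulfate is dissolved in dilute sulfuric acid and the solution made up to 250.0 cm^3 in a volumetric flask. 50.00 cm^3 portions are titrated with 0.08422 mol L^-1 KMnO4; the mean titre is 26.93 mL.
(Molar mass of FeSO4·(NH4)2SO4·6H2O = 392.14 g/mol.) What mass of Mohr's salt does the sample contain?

22.23 g

MnO4^- + 5 Fe^2+ + 8 H^+ → Mn^2+ + 5 Fe^3+ + 4 H2O
n(KMnO4) per titration = 0.02693 × 0.08422 = 2.268 × 10^-3 mol
From the 5:1 ratio, n(FeSO4·(NH4)2SO4·6H2O) in each aliquot = 5/1 × 2.268 × 10^-3 = 0.01134 mol
n(FeSO4·(NH4)2SO4·6H2O) in the whole flask = 0.01134 × 250.0/50.00 = 0.05670 mol
mass of FeSO4·(NH4)2SO4·6H2O = 0.05670 × 392.14 = 22.23 g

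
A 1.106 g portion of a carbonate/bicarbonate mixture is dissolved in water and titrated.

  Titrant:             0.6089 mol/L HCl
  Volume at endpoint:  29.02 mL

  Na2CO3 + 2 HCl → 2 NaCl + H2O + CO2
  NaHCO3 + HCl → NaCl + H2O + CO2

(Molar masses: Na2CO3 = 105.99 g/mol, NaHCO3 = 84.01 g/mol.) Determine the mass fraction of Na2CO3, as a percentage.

n(HCl) = 0.02902 × 0.6089 = 0.01767 mol
Let x = n(Na2CO3), y = n(NaHCO3).
Titrant: 2x + 1y = 0.01767;  mass: 105.99x + 84.01y = 1.106
Solving, x = 6.102 × 10^-3 mol, y = 5.467 × 10^-3 mol
mass of Na2CO3 = 6.102 × 10^-3 × 105.99 = 0.6467 g
% Na2CO3 = 0.6467 / 1.106 × 100 = 58.47 %

58.47 %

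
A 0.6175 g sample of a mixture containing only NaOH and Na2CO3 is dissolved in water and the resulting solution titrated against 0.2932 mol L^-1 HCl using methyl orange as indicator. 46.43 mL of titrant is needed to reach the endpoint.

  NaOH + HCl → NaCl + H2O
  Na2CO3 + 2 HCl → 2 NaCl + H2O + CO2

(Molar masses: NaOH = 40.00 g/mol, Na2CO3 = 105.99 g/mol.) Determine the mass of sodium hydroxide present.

0.3199 g

n(HCl) = 0.04643 × 0.2932 = 0.01361 mol
Let x = n(NaOH), y = n(Na2CO3).
Titrant: 1x + 2y = 0.01361;  mass: 40.00x + 105.99y = 0.6175
Solving, x = 7.998 × 10^-3 mol, y = 2.808 × 10^-3 mol
mass of NaOH = 7.998 × 10^-3 × 40.00 = 0.3199 g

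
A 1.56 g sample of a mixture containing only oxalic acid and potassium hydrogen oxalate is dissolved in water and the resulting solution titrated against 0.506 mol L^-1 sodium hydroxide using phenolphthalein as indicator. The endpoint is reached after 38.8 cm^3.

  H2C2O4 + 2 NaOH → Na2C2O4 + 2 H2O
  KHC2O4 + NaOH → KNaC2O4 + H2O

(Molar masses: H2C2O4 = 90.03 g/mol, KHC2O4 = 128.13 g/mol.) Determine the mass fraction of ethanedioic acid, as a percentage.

33.2 %

n(NaOH) = 0.0388 × 0.506 = 0.0196 mol
Let x = n(H2C2O4), y = n(KHC2O4).
Titrant: 2x + 1y = 0.0196;  mass: 90.03x + 128.13y = 1.56
Solving, x = 5.75 × 10^-3 mol, y = 8.14 × 10^-3 mol
mass of H2C2O4 = 5.75 × 10^-3 × 90.03 = 0.518 g
% H2C2O4 = 0.518 / 1.56 × 100 = 33.2 %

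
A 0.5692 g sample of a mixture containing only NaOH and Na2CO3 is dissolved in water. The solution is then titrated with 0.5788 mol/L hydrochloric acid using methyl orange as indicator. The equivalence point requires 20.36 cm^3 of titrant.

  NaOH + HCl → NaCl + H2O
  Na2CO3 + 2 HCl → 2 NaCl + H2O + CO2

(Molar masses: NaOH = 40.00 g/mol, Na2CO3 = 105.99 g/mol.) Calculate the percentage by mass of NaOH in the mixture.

n(HCl) = 0.02036 × 0.5788 = 0.01178 mol
Let x = n(NaOH), y = n(Na2CO3).
Titrant: 1x + 2y = 0.01178;  mass: 40.00x + 105.99y = 0.5692
Solving, x = 4.256 × 10^-3 mol, y = 3.764 × 10^-3 mol
mass of NaOH = 4.256 × 10^-3 × 40.00 = 0.1703 g
% NaOH = 0.1703 / 0.5692 × 100 = 29.91 %

29.91 %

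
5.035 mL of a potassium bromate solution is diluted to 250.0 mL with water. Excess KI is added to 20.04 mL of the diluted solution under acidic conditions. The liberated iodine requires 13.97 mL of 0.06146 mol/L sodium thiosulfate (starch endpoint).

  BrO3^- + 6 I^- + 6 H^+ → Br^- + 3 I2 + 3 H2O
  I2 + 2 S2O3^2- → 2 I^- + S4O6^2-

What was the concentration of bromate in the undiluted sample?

n(S2O3^2-) = 0.01397 × 0.06146 = 8.586 × 10^-4 mol
n(I2) = n(S2O3^2-)/2 = 4.293 × 10^-4 mol
From the 1:3 ratio, n(BrO3^-) in the aliquot = 1/3 × 4.293 × 10^-4 = 1.431 × 10^-4 mol
[BrO3^-]_dilute = 1.431 × 10^-4 / 0.02004 = 0.007141 mol/L
[BrO3^-]_original = 0.007141 × 250.0/5.035 = 0.3546 mol/L

0.3546 mol/L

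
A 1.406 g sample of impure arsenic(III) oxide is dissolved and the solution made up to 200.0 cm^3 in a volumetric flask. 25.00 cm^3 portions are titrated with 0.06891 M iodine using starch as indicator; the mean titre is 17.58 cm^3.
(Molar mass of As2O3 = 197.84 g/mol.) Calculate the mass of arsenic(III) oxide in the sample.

As2O3 + 2 I2 + 2 H2O → As2O5 + 4 HI
n(I2) per titration = 0.01758 × 0.06891 = 1.211 × 10^-3 mol
From the 1:2 ratio, n(As2O3) in each aliquot = 1/2 × 1.211 × 10^-3 = 6.057 × 10^-4 mol
n(As2O3) in the whole flask = 6.057 × 10^-4 × 200.0/25.00 = 4.846 × 10^-3 mol
mass of As2O3 = 4.846 × 10^-3 × 197.84 = 0.9587 g

0.9587 g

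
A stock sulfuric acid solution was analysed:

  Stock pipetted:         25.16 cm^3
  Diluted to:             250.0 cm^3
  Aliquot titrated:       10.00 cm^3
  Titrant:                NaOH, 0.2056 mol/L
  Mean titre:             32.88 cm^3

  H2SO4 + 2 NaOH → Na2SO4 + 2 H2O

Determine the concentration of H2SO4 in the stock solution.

n(NaOH) = 0.03288 × 0.2056 = 6.760 × 10^-3 mol
From the 1:2 ratio, n(H2SO4) in the aliquot = 1/2 × 6.760 × 10^-3 = 3.380 × 10^-3 mol
[H2SO4]_dilute = 3.380 × 10^-3 / 0.01000 = 0.3380 mol/L
Dilution factor = 250.0 / 25.16 = 9.936
[H2SO4]_stock = 0.3380 × 9.936 = 3.359 mol/L

3.359 mol/L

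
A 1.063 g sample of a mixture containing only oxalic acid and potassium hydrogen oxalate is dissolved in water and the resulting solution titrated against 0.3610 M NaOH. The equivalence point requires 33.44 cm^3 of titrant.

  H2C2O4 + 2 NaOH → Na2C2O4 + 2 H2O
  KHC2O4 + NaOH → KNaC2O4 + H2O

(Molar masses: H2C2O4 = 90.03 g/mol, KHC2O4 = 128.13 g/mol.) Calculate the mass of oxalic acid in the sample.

n(NaOH) = 0.03344 × 0.3610 = 0.01207 mol
Let x = n(H2C2O4), y = n(KHC2O4).
Titrant: 2x + 1y = 0.01207;  mass: 90.03x + 128.13y = 1.063
Solving, x = 2.910 × 10^-3 mol, y = 6.251 × 10^-3 mol
mass of H2C2O4 = 2.910 × 10^-3 × 90.03 = 0.2620 g

0.2620 g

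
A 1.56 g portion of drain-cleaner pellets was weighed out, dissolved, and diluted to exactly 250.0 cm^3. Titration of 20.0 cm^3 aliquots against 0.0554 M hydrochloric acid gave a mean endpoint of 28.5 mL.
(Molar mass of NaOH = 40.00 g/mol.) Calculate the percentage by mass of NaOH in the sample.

NaOH + HCl → NaCl + H2O
n(HCl) per titration = 0.0285 × 0.0554 = 1.58 × 10^-3 mol
n(NaOH) in each aliquot = 1.58 × 10^-3 mol (1:1 ratio)
n(NaOH) in the whole flask = 1.58 × 10^-3 × 250.0/20.0 = 0.0197 mol
mass of NaOH = 0.0197 × 40.00 = 0.789 g
% NaOH = 0.789 / 1.56 × 100 = 50.6 %

50.6 %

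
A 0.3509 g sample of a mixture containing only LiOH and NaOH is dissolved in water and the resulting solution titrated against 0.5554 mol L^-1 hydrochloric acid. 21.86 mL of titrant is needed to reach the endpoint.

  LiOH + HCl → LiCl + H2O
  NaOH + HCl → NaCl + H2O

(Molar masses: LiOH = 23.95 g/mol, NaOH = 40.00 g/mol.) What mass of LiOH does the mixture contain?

n(HCl) = 0.02186 × 0.5554 = 0.01214 mol
Let x = n(LiOH), y = n(NaOH).
Titrant: 1x + 1y = 0.01214;  mass: 23.95x + 40.00y = 0.3509
Solving, x = 8.395 × 10^-3 mol, y = 3.746 × 10^-3 mol
mass of LiOH = 8.395 × 10^-3 × 23.95 = 0.2011 g

0.2011 g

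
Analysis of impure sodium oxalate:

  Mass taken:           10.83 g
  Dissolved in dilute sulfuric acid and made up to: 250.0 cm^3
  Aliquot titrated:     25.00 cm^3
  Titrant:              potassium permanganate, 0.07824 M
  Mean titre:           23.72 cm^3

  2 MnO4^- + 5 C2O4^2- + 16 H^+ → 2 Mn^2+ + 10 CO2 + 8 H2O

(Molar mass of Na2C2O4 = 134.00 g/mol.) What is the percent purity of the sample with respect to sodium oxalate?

n(KMnO4) per titration = 0.02372 × 0.07824 = 1.856 × 10^-3 mol
From the 5:2 ratio, n(Na2C2O4) in each aliquot = 5/2 × 1.856 × 10^-3 = 4.640 × 10^-3 mol
n(Na2C2O4) in the whole flask = 4.640 × 10^-3 × 250.0/25.00 = 0.04640 mol
mass of Na2C2O4 = 0.04640 × 134.00 = 6.217 g
% Na2C2O4 = 6.217 / 10.83 × 100 = 57.41 %

57.41 %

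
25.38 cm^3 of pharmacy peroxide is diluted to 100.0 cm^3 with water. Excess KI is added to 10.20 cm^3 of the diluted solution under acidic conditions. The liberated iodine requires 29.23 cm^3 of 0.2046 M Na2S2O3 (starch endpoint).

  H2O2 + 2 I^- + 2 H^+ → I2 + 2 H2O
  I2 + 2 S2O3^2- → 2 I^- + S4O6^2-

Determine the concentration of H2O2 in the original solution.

1.155 M

n(S2O3^2-) = 0.02923 × 0.2046 = 5.980 × 10^-3 mol
n(I2) = n(S2O3^2-)/2 = 2.990 × 10^-3 mol
n(H2O2) in the aliquot = 2.990 × 10^-3 mol (1:1 ratio)
[H2O2]_dilute = 2.990 × 10^-3 / 0.01020 = 0.2932 mol/L
[H2O2]_original = 0.2932 × 100.0/25.38 = 1.155 mol/L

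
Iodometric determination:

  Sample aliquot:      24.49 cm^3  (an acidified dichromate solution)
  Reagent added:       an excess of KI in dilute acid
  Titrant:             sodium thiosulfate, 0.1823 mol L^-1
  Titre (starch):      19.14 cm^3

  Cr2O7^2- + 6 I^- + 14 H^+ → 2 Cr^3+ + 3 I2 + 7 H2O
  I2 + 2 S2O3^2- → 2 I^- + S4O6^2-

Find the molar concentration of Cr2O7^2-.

0.02375 mol/L

n(S2O3^2-) = 0.01914 × 0.1823 = 3.489 × 10^-3 mol
n(I2) = n(S2O3^2-)/2 = 1.745 × 10^-3 mol
From the 1:3 ratio, n(Cr2O7^2-) in the aliquot = 1/3 × 1.745 × 10^-3 = 5.815 × 10^-4 mol
[Cr2O7^2-] = 5.815 × 10^-4 / 0.02449 = 0.02375 mol/L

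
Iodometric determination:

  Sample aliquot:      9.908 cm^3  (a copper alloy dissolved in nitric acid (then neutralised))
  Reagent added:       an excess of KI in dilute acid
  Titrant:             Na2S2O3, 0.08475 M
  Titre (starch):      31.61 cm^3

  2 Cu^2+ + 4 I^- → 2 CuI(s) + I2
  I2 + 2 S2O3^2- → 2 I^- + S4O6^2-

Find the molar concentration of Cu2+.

n(S2O3^2-) = 0.03161 × 0.08475 = 2.679 × 10^-3 mol
n(I2) = n(S2O3^2-)/2 = 1.339 × 10^-3 mol
From the 2:1 ratio, n(Cu2+) in the aliquot = 2/1 × 1.339 × 10^-3 = 2.679 × 10^-3 mol
[Cu2+] = 2.679 × 10^-3 / 0.009908 = 0.2704 mol/L

0.2704 M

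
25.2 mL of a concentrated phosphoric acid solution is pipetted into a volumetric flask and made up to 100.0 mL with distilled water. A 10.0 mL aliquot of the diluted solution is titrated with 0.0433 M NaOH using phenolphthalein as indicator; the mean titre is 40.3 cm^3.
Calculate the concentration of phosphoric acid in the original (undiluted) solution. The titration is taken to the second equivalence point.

0.346 M

H3PO4 + 2 NaOH → Na2HPO4 + 2 H2O
n(NaOH) = 0.0403 × 0.0433 = 1.74 × 10^-3 mol
From the 1:2 ratio, n(H3PO4) in the aliquot = 1/2 × 1.74 × 10^-3 = 8.72 × 10^-4 mol
[H3PO4]_dilute = 8.72 × 10^-4 / 0.0100 = 0.0872 mol/L
Dilution factor = 100.0 / 25.2 = 3.968
[H3PO4]_stock = 0.0872 × 3.968 = 0.346 mol/L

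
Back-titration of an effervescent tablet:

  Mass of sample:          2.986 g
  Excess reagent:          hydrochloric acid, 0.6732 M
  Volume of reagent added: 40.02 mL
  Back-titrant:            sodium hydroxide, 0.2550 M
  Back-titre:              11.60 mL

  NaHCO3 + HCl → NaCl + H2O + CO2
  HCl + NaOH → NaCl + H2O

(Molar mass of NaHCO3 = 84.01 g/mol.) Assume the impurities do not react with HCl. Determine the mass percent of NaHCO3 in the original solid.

67.48 %

n(HCl) added = 0.04002 × 0.6732 = 0.02694 mol
n(NaOH) used in back-titration = 0.01160 × 0.2550 = 2.958 × 10^-3 mol
n(HCl) left over = 2.958 × 10^-3 mol (1:1 ratio)
n(HCl) consumed by analyte = 0.02694 − 2.958 × 10^-3 = 0.02398 mol
n(NaHCO3) = 0.02398 mol (1:1 ratio)
mass of NaHCO3 = 0.02398 × 84.01 = 2.015 g
% NaHCO3 = 2.015 / 2.986 × 100 = 67.48 %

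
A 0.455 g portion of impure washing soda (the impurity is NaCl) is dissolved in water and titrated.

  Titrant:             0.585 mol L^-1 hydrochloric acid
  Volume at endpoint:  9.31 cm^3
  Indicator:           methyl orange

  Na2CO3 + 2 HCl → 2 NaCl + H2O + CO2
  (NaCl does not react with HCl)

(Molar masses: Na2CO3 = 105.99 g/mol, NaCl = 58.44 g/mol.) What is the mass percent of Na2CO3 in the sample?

63.4 %

n(HCl) = 0.00931 × 0.585 = 5.45 × 10^-3 mol
Let x = n(Na2CO3), y = n(NaCl).
Titrant: 2x = 5.45 × 10^-3;  mass: 105.99x + 58.44y = 0.455
Solving, x = 2.72 × 10^-3 mol, y = 2.85 × 10^-3 mol
mass of Na2CO3 = 2.72 × 10^-3 × 105.99 = 0.289 g
% Na2CO3 = 0.289 / 0.455 × 100 = 63.4 %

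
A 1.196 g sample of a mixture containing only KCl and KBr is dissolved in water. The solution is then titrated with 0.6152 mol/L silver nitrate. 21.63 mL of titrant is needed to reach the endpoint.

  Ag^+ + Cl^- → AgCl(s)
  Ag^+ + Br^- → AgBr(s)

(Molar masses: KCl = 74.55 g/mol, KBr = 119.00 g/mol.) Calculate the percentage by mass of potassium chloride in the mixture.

n(AgNO3) = 0.02163 × 0.6152 = 0.01331 mol
Let x = n(KCl), y = n(KBr).
Titrant: 1x + 1y = 0.01331;  mass: 74.55x + 119.00y = 1.196
Solving, x = 8.718 × 10^-3 mol, y = 4.589 × 10^-3 mol
mass of KCl = 8.718 × 10^-3 × 74.55 = 0.6499 g
% KCl = 0.6499 / 1.196 × 100 = 54.34 %

54.34 %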